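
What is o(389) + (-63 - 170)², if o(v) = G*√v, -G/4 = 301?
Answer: 54289 - 1204*√389 ≈ 30542.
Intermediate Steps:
G = -1204 (G = -4*301 = -1204)
o(v) = -1204*√v
o(389) + (-63 - 170)² = -1204*√389 + (-63 - 170)² = -1204*√389 + (-233)² = -1204*√389 + 54289 = 54289 - 1204*√389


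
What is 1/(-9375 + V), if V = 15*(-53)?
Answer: -1/10170 ≈ -9.8328e-5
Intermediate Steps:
V = -795
1/(-9375 + V) = 1/(-9375 - 795) = 1/(-10170) = -1/10170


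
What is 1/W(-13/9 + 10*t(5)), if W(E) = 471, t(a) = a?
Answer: 1/471 ≈ 0.0021231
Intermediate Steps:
1/W(-13/9 + 10*t(5)) = 1/471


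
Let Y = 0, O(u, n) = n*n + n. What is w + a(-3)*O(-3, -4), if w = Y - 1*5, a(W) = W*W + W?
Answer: 67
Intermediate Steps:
O(u, n) = n + n² (O(u, n) = n² + n = n + n²)
a(W) = W + W² (a(W) = W² + W = W + W²)
w = -5 (w = 0 - 1*5 = 0 - 5 = -5)
w + a(-3)*O(-3, -4) = -5 + (-3*(1 - 3))*(-4*(1 - 4)) = -5 + (-3*(-2))*(-4*(-3)) = -5 + 6*12 = -5 + 72 = 67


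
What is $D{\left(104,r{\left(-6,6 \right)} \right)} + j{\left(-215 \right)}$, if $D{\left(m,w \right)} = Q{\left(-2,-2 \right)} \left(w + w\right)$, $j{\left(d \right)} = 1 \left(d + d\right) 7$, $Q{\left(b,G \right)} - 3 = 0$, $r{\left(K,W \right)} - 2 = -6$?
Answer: $-3034$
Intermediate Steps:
$r{\left(K,W \right)} = -4$ ($r{\left(K,W \right)} = 2 - 6 = -4$)
$Q{\left(b,G \right)} = 3$ ($Q{\left(b,G \right)} = 3 + 0 = 3$)
$j{\left(d \right)} = 14 d$ ($j{\left(d \right)} = 1 \cdot 2 d 7 = 2 d 7 = 14 d$)
$D{\left(m,w \right)} = 6 w$ ($D{\left(m,w \right)} = 3 \left(w + w\right) = 3 \cdot 2 w = 6 w$)
$D{\left(104,r{\left(-6,6 \right)} \right)} + j{\left(-215 \right)} = 6 \left(-4\right) + 14 \left(-215\right) = -24 - 3010 = -3034$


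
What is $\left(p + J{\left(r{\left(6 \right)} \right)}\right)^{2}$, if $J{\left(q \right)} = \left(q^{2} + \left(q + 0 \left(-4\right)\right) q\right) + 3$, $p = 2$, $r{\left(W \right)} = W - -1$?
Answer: $10609$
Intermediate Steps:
$r{\left(W \right)} = 1 + W$ ($r{\left(W \right)} = W + 1 = 1 + W$)
$J{\left(q \right)} = 3 + 2 q^{2}$ ($J{\left(q \right)} = \left(q^{2} + \left(q + 0\right) q\right) + 3 = \left(q^{2} + q q\right) + 3 = \left(q^{2} + q^{2}\right) + 3 = 2 q^{2} + 3 = 3 + 2 q^{2}$)
$\left(p + J{\left(r{\left(6 \right)} \right)}\right)^{2} = \left(2 + \left(3 + 2 \left(1 + 6\right)^{2}\right)\right)^{2} = \left(2 + \left(3 + 2 \cdot 7^{2}\right)\right)^{2} = \left(2 + \left(3 + 2 \cdot 49\right)\right)^{2} = \left(2 + \left(3 + 98\right)\right)^{2} = \left(2 + 101\right)^{2} = 103^{2} = 10609$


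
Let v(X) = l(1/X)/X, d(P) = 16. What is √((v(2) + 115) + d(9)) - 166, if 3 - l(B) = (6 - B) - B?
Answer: -166 + √130 ≈ -154.60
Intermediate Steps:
l(B) = -3 + 2*B (l(B) = 3 - ((6 - B) - B) = 3 - (6 - 2*B) = 3 + (-6 + 2*B) = -3 + 2*B)
v(X) = (-3 + 2/X)/X
√((v(2) + 115) + d(9)) - 166 = √(((2 - 3*2)/2² + 115) + 16) - 166 = √(((2 - 6)/4 + 115) + 16) - 166 = √(((¼)*(-4) + 115) + 16) - 166 = √((-1 + 115) + 16) - 166 = √(114 + 16) - 166 = √130 - 166 = -166 + √130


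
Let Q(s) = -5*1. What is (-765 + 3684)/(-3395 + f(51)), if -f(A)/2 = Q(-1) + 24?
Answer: -2919/3433 ≈ -0.85028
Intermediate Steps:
Q(s) = -5
f(A) = -38 (f(A) = -2*(-5 + 24) = -2*19 = -38)
(-765 + 3684)/(-3395 + f(51)) = (-765 + 3684)/(-3395 - 38) = 2919/(-3433) = 2919*(-1/3433) = -2919/3433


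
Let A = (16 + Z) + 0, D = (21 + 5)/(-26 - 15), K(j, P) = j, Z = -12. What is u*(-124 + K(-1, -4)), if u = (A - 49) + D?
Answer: 233875/41 ≈ 5704.3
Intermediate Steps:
D = -26/41 (D = 26/(-41) = 26*(-1/41) = -26/41 ≈ -0.63415)
A = 4 (A = (16 - 12) + 0 = 4 + 0 = 4)
u = -1871/41 (u = (4 - 49) - 26/41 = -45 - 26/41 = -1871/41 ≈ -45.634)
u*(-124 + K(-1, -4)) = -1871*(-124 - 1)/41 = -1871/41*(-125) = 233875/41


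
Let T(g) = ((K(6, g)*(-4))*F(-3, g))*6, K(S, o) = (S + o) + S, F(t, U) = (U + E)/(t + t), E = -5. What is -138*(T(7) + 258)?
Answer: -56580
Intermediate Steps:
F(t, U) = (-5 + U)/(2*t) (F(t, U) = (U - 5)/(t + t) = (-5 + U)/((2*t)) = (-5 + U)*(1/(2*t)) = (-5 + U)/(2*t))
K(S, o) = o + 2*S
T(g) = 6*(-48 - 4*g)*(⅚ - g/6) (T(g) = (((g + 2*6)*(-4))*((½)*(-5 + g)/(-3)))*6 = (((g + 12)*(-4))*((½)*(-⅓)*(-5 + g)))*6 = (((12 + g)*(-4))*(⅚ - g/6))*6 = ((-48 - 4*g)*(⅚ - g/6))*6 = 6*(-48 - 4*g)*(⅚ - g/6))
-138*(T(7) + 258) = -138*(4*(-5 + 7)*(12 + 7) + 258) = -138*(4*2*19 + 258) = -138*(152 + 258) = -138*410 = -56580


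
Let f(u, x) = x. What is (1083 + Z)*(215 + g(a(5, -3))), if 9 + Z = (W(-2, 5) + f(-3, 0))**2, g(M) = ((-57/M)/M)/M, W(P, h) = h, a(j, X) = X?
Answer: 2147446/9 ≈ 2.3861e+5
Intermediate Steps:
g(M) = -57/M**3 (g(M) = (-57/M**2)/M = -57/M**3)
Z = 16 (Z = -9 + (5 + 0)**2 = -9 + 5**2 = -9 + 25 = 16)
(1083 + Z)*(215 + g(a(5, -3))) = (1083 + 16)*(215 - 57/(-3)**3) = 1099*(215 - 57*(-1/27)) = 1099*(215 + 19/9) = 1099*(1954/9) = 2147446/9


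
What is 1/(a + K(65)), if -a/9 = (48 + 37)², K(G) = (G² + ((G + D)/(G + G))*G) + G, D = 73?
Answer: -1/60666 ≈ -1.6484e-5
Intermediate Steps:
K(G) = 73/2 + G² + 3*G/2 (K(G) = (G² + ((G + 73)/(G + G))*G) + G = (G² + ((73 + G)/((2*G)))*G) + G = (G² + ((73 + G)*(1/(2*G)))*G) + G = (G² + ((73 + G)/(2*G))*G) + G = (G² + (73/2 + G/2)) + G = (73/2 + G² + G/2) + G = 73/2 + G² + 3*G/2)
a = -65025 (a = -9*(48 + 37)² = -9*85² = -9*7225 = -65025)
1/(a + K(65)) = 1/(-65025 + (73/2 + 65² + (3/2)*65)) = 1/(-65025 + (73/2 + 4225 + 195/2)) = 1/(-65025 + 4359) = 1/(-60666) = -1/60666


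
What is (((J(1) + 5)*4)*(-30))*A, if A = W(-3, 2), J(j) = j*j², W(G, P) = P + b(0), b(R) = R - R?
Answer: -1440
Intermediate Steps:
b(R) = 0
W(G, P) = P (W(G, P) = P + 0 = P)
J(j) = j³
A = 2
(((J(1) + 5)*4)*(-30))*A = (((1³ + 5)*4)*(-30))*2 = (((1 + 5)*4)*(-30))*2 = ((6*4)*(-30))*2 = (24*(-30))*2 = -720*2 = -1440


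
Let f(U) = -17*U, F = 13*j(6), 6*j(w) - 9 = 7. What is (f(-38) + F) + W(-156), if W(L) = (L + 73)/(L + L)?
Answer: 70817/104 ≈ 680.93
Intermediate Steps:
j(w) = 8/3 (j(w) = 3/2 + (1/6)*7 = 3/2 + 7/6 = 8/3)
W(L) = (73 + L)/(2*L) (W(L) = (73 + L)/((2*L)) = (73 + L)*(1/(2*L)) = (73 + L)/(2*L))
F = 104/3 (F = 13*(8/3) = 104/3 ≈ 34.667)
(f(-38) + F) + W(-156) = (-17*(-38) + 104/3) + (1/2)*(73 - 156)/(-156) = (646 + 104/3) + (1/2)*(-1/156)*(-83) = 2042/3 + 83/312 = 70817/104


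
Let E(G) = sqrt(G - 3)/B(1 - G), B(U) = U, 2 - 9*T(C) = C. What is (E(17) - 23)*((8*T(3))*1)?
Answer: 184/9 + sqrt(14)/18 ≈ 20.652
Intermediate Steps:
T(C) = 2/9 - C/9
E(G) = sqrt(-3 + G)/(1 - G) (E(G) = sqrt(G - 3)/(1 - G) = sqrt(-3 + G)/(1 - G))
(E(17) - 23)*((8*T(3))*1) = (-sqrt(-3 + 17)/(-1 + 17) - 23)*((8*(2/9 - 1/9*3))*1) = (-1*sqrt(14)/16 - 23)*((8*(2/9 - 1/3))*1) = (-1*1/16*sqrt(14) - 23)*((8*(-1/9))*1) = (-sqrt(14)/16 - 23)*(-8/9*1) = (-23 - sqrt(14)/16)*(-8/9) = 184/9 + sqrt(14)/18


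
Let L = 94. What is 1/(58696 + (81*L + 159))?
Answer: 1/66469 ≈ 1.5045e-5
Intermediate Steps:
1/(58696 + (81*L + 159)) = 1/(58696 + (81*94 + 159)) = 1/(58696 + (7614 + 159)) = 1/(58696 + 7773) = 1/66469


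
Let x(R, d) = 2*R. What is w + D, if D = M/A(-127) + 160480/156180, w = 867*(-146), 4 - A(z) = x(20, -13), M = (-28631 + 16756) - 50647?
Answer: -5849452501/46854 ≈ -1.2484e+5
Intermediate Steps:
M = -62522 (M = -11875 - 50647 = -62522)
A(z) = -36 (A(z) = 4 - 2*20 = 4 - 1*40 = 4 - 40 = -36)
w = -126582
D = 81420527/46854 (D = -62522/(-36) + 160480/156180 = -62522*(-1/36) + 160480*(1/156180) = 31261/18 + 8024/7809 = 81420527/46854 ≈ 1737.8)
w + D = -126582 + 81420527/46854 = -5849452501/46854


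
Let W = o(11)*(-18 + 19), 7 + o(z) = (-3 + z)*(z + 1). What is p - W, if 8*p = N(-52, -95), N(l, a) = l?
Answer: -191/2 ≈ -95.500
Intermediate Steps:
p = -13/2 (p = (⅛)*(-52) = -13/2 ≈ -6.5000)
o(z) = -7 + (1 + z)*(-3 + z) (o(z) = -7 + (-3 + z)*(z + 1) = -7 + (-3 + z)*(1 + z) = -7 + (1 + z)*(-3 + z))
W = 89 (W = (-10 + 11² - 2*11)*(-18 + 19) = (-10 + 121 - 22)*1 = 89*1 = 89)
p - W = -13/2 - 1*89 = -13/2 - 89 = -191/2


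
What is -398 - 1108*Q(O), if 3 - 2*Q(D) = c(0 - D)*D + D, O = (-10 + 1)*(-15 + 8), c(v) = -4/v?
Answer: 35058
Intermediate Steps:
O = 63 (O = -9*(-7) = 63)
Q(D) = -½ - D/2 (Q(D) = 3/2 - ((-4/(0 - D))*D + D)/2 = 3/2 - ((-4*(-1/D))*D + D)/2 = 3/2 - ((-(-4)/D)*D + D)/2 = 3/2 - ((4/D)*D + D)/2 = 3/2 - (4 + D)/2 = 3/2 + (-2 - D/2) = -½ - D/2)
-398 - 1108*Q(O) = -398 - 1108*(-½ - ½*63) = -398 - 1108*(-½ - 63/2) = -398 - 1108*(-32) = -398 + 35456 = 35058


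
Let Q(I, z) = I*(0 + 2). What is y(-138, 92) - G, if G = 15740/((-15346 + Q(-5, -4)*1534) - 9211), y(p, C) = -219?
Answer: -8721703/39897 ≈ -218.61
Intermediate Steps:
Q(I, z) = 2*I (Q(I, z) = I*2 = 2*I)
G = -15740/39897 (G = 15740/((-15346 + (2*(-5))*1534) - 9211) = 15740/((-15346 - 10*1534) - 9211) = 15740/((-15346 - 15340) - 9211) = 15740/(-30686 - 9211) = 15740/(-39897) = 15740*(-1/39897) = -15740/39897 ≈ -0.39452)
y(-138, 92) - G = -219 - 1*(-15740/39897) = -219 + 15740/39897 = -8721703/39897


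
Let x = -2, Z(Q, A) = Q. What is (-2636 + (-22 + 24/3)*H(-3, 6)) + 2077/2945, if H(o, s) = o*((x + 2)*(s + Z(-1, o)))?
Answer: -250353/95 ≈ -2635.3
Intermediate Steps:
H(o, s) = 0 (H(o, s) = o*((-2 + 2)*(s - 1)) = o*(0*(-1 + s)) = o*0 = 0)
(-2636 + (-22 + 24/3)*H(-3, 6)) + 2077/2945 = (-2636 + (-22 + 24/3)*0) + 2077/2945 = (-2636 + (-22 + 24*(⅓))*0) + 2077*(1/2945) = (-2636 + (-22 + 8)*0) + 67/95 = (-2636 - 14*0) + 67/95 = (-2636 + 0) + 67/95 = -2636 + 67/95 = -250353/95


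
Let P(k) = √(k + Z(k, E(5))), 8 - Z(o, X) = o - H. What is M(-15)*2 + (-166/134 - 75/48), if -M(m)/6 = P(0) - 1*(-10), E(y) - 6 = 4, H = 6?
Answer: -131643/1072 - 12*√14 ≈ -167.70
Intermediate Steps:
E(y) = 10 (E(y) = 6 + 4 = 10)
Z(o, X) = 14 - o (Z(o, X) = 8 - (o - 1*6) = 8 - (o - 6) = 8 - (-6 + o) = 8 + (6 - o) = 14 - o)
P(k) = √14 (P(k) = √(k + (14 - k)) = √14)
M(m) = -60 - 6*√14 (M(m) = -6*(√14 - 1*(-10)) = -6*(√14 + 10) = -6*(10 + √14) = -60 - 6*√14)
M(-15)*2 + (-166/134 - 75/48) = (-60 - 6*√14)*2 + (-166/134 - 75/48) = (-120 - 12*√14) + (-166*1/134 - 75*1/48) = (-120 - 12*√14) + (-83/67 - 25/16) = (-120 - 12*√14) - 3003/1072 = -131643/1072 - 12*√14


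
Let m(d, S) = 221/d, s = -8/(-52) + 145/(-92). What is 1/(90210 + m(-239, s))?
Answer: 239/21559969 ≈ 1.1085e-5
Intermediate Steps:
s = -1701/1196 (s = -8*(-1/52) + 145*(-1/92) = 2/13 - 145/92 = -1701/1196 ≈ -1.4222)
1/(90210 + m(-239, s)) = 1/(90210 + 221/(-239)) = 1/(90210 + 221*(-1/239)) = 1/(90210 - 221/239) = 1/(21559969/239) = 239/21559969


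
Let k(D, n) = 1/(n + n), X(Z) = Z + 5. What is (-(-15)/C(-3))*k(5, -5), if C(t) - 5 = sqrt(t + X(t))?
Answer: -15/52 + 3*I/52 ≈ -0.28846 + 0.057692*I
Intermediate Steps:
X(Z) = 5 + Z
k(D, n) = 1/(2*n)
C(t) = 5 + sqrt(5 + 2*t) (C(t) = 5 + sqrt(t + (5 + t)) = 5 + sqrt(5 + 2*t))
(-(-15)/C(-3))*k(5, -5) = (-(-15)/(5 + sqrt(5 + 2*(-3))))*((1/2)/(-5)) = (-(-15)/(5 + sqrt(5 - 6)))*((1/2)*(-1/5)) = -(-15)/(5 + sqrt(-1))*(-1/10) = -(-15)/(5 + I)*(-1/10) = -(-15)*(5 - I)/26*(-1/10) = (15*(5 - I)/26)*(-1/10) = -3*(5 - I)/52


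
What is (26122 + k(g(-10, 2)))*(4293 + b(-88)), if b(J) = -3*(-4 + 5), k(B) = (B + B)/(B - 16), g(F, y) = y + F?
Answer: 112066240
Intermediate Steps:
g(F, y) = F + y
k(B) = 2*B/(-16 + B) (k(B) = (2*B)/(-16 + B) = 2*B/(-16 + B))
b(J) = -3 (b(J) = -3*1 = -3)
(26122 + k(g(-10, 2)))*(4293 + b(-88)) = (26122 + 2*(-10 + 2)/(-16 + (-10 + 2)))*(4293 - 3) = (26122 + 2*(-8)/(-16 - 8))*4290 = (26122 + 2*(-8)/(-24))*4290 = (26122 + 2*(-8)*(-1/24))*4290 = (26122 + 2/3)*4290 = (78368/3)*4290 = 112066240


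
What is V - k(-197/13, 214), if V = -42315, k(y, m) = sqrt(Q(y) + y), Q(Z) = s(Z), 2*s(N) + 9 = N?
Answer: -42315 - I*sqrt(4602)/13 ≈ -42315.0 - 5.2183*I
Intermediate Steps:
s(N) = -9/2 + N/2
Q(Z) = -9/2 + Z/2
k(y, m) = sqrt(-9/2 + 3*y/2) (k(y, m) = sqrt((-9/2 + y/2) + y) = sqrt(-9/2 + 3*y/2))
V - k(-197/13, 214) = -42315 - sqrt(-18 + 6*(-197/13))/2 = -42315 - sqrt(-18 - 1182/13)/2 = -42315 - sqrt(-1416/13)/2 = -42315 - 2*I*sqrt(4602)/13/2 = -42315 - I*sqrt(4602)/13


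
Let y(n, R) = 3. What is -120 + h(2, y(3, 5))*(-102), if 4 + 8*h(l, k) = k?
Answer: -429/4 ≈ -107.25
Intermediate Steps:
h(l, k) = -1/2 + k/8
-120 + h(2, y(3, 5))*(-102) = -120 + (-1/2 + (1/8)*3)*(-102) = -120 + (-1/2 + 3/8)*(-102) = -120 - 1/8*(-102) = -120 + 51/4 = -429/4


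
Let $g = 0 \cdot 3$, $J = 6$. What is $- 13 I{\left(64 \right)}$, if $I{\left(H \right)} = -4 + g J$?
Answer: $52$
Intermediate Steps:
$g = 0$
$I{\left(H \right)} = -4$ ($I{\left(H \right)} = -4 + 0 \cdot 6 = -4 + 0 = -4$)
$- 13 I{\left(64 \right)} = \left(-13\right) \left(-4\right) = 52$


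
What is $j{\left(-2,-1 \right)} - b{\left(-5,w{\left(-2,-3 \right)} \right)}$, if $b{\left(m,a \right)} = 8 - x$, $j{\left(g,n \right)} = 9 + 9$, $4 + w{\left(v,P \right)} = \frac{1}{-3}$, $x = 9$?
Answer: $19$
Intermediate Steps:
$w{\left(v,P \right)} = - \frac{13}{3}$ ($w{\left(v,P \right)} = -4 + \frac{1}{-3} = -4 - \frac{1}{3} = - \frac{13}{3}$)
$j{\left(g,n \right)} = 18$
$b{\left(m,a \right)} = -1$ ($b{\left(m,a \right)} = 8 - 9 = -1$)
$j{\left(-2,-1 \right)} - b{\left(-5,w{\left(-2,-3 \right)} \right)} = 18 - -1 = 18 + 1 = 19$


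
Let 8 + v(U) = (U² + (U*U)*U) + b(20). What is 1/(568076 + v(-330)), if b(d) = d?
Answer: -1/35260012 ≈ -2.8361e-8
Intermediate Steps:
v(U) = 12 + U² + U³ (v(U) = -8 + ((U² + (U*U)*U) + 20) = -8 + ((U² + U²*U) + 20) = -8 + ((U² + U³) + 20) = -8 + (20 + U² + U³) = 12 + U² + U³)
1/(568076 + v(-330)) = 1/(568076 + (12 + (-330)² + (-330)³)) = 1/(568076 + (12 + 108900 - 35937000)) = 1/(568076 - 35828088) = 1/(-35260012) = -1/35260012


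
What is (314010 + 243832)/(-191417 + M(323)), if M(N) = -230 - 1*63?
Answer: -278921/95855 ≈ -2.9098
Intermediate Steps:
M(N) = -293 (M(N) = -230 - 63 = -293)
(314010 + 243832)/(-191417 + M(323)) = (314010 + 243832)/(-191417 - 293) = 557842/(-191710) = 557842*(-1/191710) = -278921/95855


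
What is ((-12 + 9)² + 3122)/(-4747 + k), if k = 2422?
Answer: -101/75 ≈ -1.3467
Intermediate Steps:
((-12 + 9)² + 3122)/(-4747 + k) = ((-12 + 9)² + 3122)/(-4747 + 2422) = ((-3)² + 3122)/(-2325) = (9 + 3122)*(-1/2325) = 3131*(-1/2325) = -101/75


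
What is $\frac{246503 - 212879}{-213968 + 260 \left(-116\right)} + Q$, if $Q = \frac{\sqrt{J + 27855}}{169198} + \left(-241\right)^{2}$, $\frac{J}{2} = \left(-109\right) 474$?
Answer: $\frac{590798531}{10172} + \frac{i \sqrt{75477}}{169198} \approx 58081.0 + 0.0016237 i$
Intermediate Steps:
$J = -103332$ ($J = 2 \left(\left(-109\right) 474\right) = 2 \left(-51666\right) = -103332$)
$Q = 58081 + \frac{i \sqrt{75477}}{169198}$ ($Q = \frac{\sqrt{-103332 + 27855}}{169198} + \left(-241\right)^{2} = \sqrt{-75477} \cdot \frac{1}{169198} + 58081 = i \sqrt{75477} \cdot \frac{1}{169198} + 58081 = \frac{i \sqrt{75477}}{169198} + 58081 = 58081 + \frac{i \sqrt{75477}}{169198} \approx 58081.0 + 0.0016237 i$)
$\frac{246503 - 212879}{-213968 + 260 \left(-116\right)} + Q = \frac{246503 - 212879}{-213968 + 260 \left(-116\right)} + \left(58081 + \frac{i \sqrt{75477}}{169198}\right) = \frac{33624}{-213968 - 30160} + \left(58081 + \frac{i \sqrt{75477}}{169198}\right) = \frac{33624}{-244128} + \left(58081 + \frac{i \sqrt{75477}}{169198}\right) = 33624 \left(- \frac{1}{244128}\right) + \left(58081 + \frac{i \sqrt{75477}}{169198}\right) = - \frac{1401}{10172} + \left(58081 + \frac{i \sqrt{75477}}{169198}\right) = \frac{590798531}{10172} + \frac{i \sqrt{75477}}{169198}$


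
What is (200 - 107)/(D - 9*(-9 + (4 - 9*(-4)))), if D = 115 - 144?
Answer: -93/308 ≈ -0.30195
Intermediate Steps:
D = -29
(200 - 107)/(D - 9*(-9 + (4 - 9*(-4)))) = (200 - 107)/(-29 - 9*(-9 + (4 - 9*(-4)))) = 93/(-29 - 9*(-9 + (4 - 3*(-12)))) = 93/(-29 - 9*(-9 + (4 + 36))) = 93/(-29 - 9*(-9 + 40)) = 93/(-29 - 9*31) = 93/(-29 - 279) = 93/(-308) = 93*(-1/308) = -93/308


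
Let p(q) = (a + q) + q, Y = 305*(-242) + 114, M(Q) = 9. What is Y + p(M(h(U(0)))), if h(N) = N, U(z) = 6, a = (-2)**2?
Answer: -73674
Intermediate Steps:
a = 4
Y = -73696 (Y = -73810 + 114 = -73696)
p(q) = 4 + 2*q (p(q) = (4 + q) + q = 4 + 2*q)
Y + p(M(h(U(0)))) = -73696 + (4 + 2*9) = -73696 + (4 + 18) = -73696 + 22 = -73674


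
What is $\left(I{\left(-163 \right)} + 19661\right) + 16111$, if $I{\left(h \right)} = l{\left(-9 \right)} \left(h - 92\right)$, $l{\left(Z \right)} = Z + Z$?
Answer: $40362$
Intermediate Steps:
$l{\left(Z \right)} = 2 Z$
$I{\left(h \right)} = 1656 - 18 h$ ($I{\left(h \right)} = 2 \left(-9\right) \left(h - 92\right) = - 18 \left(-92 + h\right) = 1656 - 18 h$)
$\left(I{\left(-163 \right)} + 19661\right) + 16111 = \left(\left(1656 - -2934\right) + 19661\right) + 16111 = \left(\left(1656 + 2934\right) + 19661\right) + 16111 = \left(4590 + 19661\right) + 16111 = 24251 + 16111 = 40362$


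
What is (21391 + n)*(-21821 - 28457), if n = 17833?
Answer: -1972104272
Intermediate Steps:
(21391 + n)*(-21821 - 28457) = (21391 + 17833)*(-21821 - 28457) = 39224*(-50278) = -1972104272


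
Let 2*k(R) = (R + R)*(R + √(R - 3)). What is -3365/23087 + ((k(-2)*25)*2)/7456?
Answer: -2559005/21517084 - 25*I*√5/1864 ≈ -0.11893 - 0.02999*I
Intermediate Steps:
k(R) = R*(R + √(-3 + R)) (k(R) = ((R + R)*(R + √(R - 3)))/2 = ((2*R)*(R + √(-3 + R)))/2 = (2*R*(R + √(-3 + R)))/2 = R*(R + √(-3 + R)))
-3365/23087 + ((k(-2)*25)*2)/7456 = -3365/23087 + ((-2*(-2 + √(-3 - 2))*25)*2)/7456 = -3365*1/23087 + ((-2*(-2 + √(-5))*25)*2)*(1/7456) = -3365/23087 + ((-2*(-2 + I*√5)*25)*2)*(1/7456) = -3365/23087 + (((4 - 2*I*√5)*25)*2)*(1/7456) = -3365/23087 + ((100 - 50*I*√5)*2)*(1/7456) = -3365/23087 + (200 - 100*I*√5)*(1/7456) = -3365/23087 + (25/932 - 25*I*√5/1864) = -2559005/21517084 - 25*I*√5/1864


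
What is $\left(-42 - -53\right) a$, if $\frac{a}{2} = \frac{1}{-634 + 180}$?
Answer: $- \frac{11}{227} \approx -0.048458$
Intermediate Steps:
$a = - \frac{1}{227}$ ($a = \frac{2}{-634 + 180} = \frac{2}{-454} = 2 \left(- \frac{1}{454}\right) = - \frac{1}{227} \approx -0.0044053$)
$\left(-42 - -53\right) a = \left(-42 - -53\right) \left(- \frac{1}{227}\right) = \left(-42 + 53\right) \left(- \frac{1}{227}\right) = 11 \left(- \frac{1}{227}\right) = - \frac{11}{227}$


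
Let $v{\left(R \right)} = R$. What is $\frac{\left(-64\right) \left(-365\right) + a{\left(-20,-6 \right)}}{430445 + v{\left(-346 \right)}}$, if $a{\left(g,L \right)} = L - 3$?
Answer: $\frac{23351}{430099} \approx 0.054292$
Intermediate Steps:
$a{\left(g,L \right)} = -3 + L$
$\frac{\left(-64\right) \left(-365\right) + a{\left(-20,-6 \right)}}{430445 + v{\left(-346 \right)}} = \frac{\left(-64\right) \left(-365\right) - 9}{430445 - 346} = \frac{23360 - 9}{430099} = 23351 \cdot \frac{1}{430099} = \frac{23351}{430099}$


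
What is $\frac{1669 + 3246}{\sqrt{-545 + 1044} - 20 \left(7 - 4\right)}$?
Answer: $- \frac{294900}{3101} - \frac{4915 \sqrt{499}}{3101} \approx -130.5$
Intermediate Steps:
$\frac{1669 + 3246}{\sqrt{-545 + 1044} - 20 \left(7 - 4\right)} = \frac{4915}{\sqrt{499} - 60} = \frac{4915}{-60 + \sqrt{499}}$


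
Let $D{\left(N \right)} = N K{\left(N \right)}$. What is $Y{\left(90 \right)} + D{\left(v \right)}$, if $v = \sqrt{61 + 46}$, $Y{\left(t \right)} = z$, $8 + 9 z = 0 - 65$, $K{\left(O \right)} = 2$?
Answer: $- \frac{73}{9} + 2 \sqrt{107} \approx 12.577$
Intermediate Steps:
$z = - \frac{73}{9}$ ($z = - \frac{8}{9} + \frac{0 - 65}{9} = - \frac{8}{9} + \frac{1}{9} \left(-65\right) = - \frac{8}{9} - \frac{65}{9} = - \frac{73}{9} \approx -8.1111$)
$Y{\left(t \right)} = - \frac{73}{9}$
$v = \sqrt{107} \approx 10.344$
$D{\left(N \right)} = 2 N$ ($D{\left(N \right)} = N 2 = 2 N$)
$Y{\left(90 \right)} + D{\left(v \right)} = - \frac{73}{9} + 2 \sqrt{107}$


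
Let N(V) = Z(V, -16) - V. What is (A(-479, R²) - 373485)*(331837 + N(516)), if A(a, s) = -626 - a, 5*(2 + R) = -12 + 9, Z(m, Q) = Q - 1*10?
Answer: -123782413440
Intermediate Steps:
Z(m, Q) = -10 + Q (Z(m, Q) = Q - 10 = -10 + Q)
N(V) = -26 - V (N(V) = (-10 - 16) - V = -26 - V)
R = -13/5 (R = -2 + (-12 + 9)/5 = -2 + (⅕)*(-3) = -2 - ⅗ = -13/5 ≈ -2.6000)
(A(-479, R²) - 373485)*(331837 + N(516)) = ((-626 - 1*(-479)) - 373485)*(331837 + (-26 - 1*516)) = ((-626 + 479) - 373485)*(331837 + (-26 - 516)) = (-147 - 373485)*(331837 - 542) = -373632*331295 = -123782413440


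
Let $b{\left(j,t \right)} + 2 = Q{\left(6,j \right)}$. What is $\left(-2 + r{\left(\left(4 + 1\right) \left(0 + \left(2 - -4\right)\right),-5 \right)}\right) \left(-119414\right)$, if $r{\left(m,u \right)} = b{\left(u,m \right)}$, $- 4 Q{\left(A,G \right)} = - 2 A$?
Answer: $119414$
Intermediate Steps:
$Q{\left(A,G \right)} = \frac{A}{2}$ ($Q{\left(A,G \right)} = - \frac{\left(-2\right) A}{4} = \frac{A}{2}$)
$b{\left(j,t \right)} = 1$ ($b{\left(j,t \right)} = -2 + \frac{1}{2} \cdot 6 = -2 + 3 = 1$)
$r{\left(m,u \right)} = 1$
$\left(-2 + r{\left(\left(4 + 1\right) \left(0 + \left(2 - -4\right)\right),-5 \right)}\right) \left(-119414\right) = \left(-2 + 1\right) \left(-119414\right) = \left(-1\right) \left(-119414\right) = 119414$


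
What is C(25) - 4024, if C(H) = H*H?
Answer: -3399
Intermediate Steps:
C(H) = H²
C(25) - 4024 = 25² - 4024 = 625 - 4024 = -3399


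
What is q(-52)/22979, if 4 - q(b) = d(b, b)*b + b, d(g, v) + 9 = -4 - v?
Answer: 2084/22979 ≈ 0.090691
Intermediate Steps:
d(g, v) = -13 - v (d(g, v) = -9 + (-4 - v) = -13 - v)
q(b) = 4 - b - b*(-13 - b) (q(b) = 4 - ((-13 - b)*b + b) = 4 - (b*(-13 - b) + b) = 4 - (b + b*(-13 - b)) = 4 + (-b - b*(-13 - b)) = 4 - b - b*(-13 - b))
q(-52)/22979 = (4 - 1*(-52) - 52*(13 - 52))/22979 = (4 + 52 - 52*(-39))*(1/22979) = (4 + 52 + 2028)*(1/22979) = 2084*(1/22979) = 2084/22979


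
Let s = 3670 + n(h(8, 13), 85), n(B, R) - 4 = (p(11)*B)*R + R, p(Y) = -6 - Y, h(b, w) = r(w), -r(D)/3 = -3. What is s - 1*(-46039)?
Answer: 36793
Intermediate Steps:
r(D) = 9 (r(D) = -3*(-3) = 9)
h(b, w) = 9
n(B, R) = 4 + R - 17*B*R (n(B, R) = 4 + (((-6 - 1*11)*B)*R + R) = 4 + (((-6 - 11)*B)*R + R) = 4 + ((-17*B)*R + R) = 4 + (-17*B*R + R) = 4 + (R - 17*B*R) = 4 + R - 17*B*R)
s = -9246 (s = 3670 + (4 + 85 - 17*9*85) = 3670 + (4 + 85 - 13005) = 3670 - 12916 = -9246)
s - 1*(-46039) = -9246 - 1*(-46039) = -9246 + 46039 = 36793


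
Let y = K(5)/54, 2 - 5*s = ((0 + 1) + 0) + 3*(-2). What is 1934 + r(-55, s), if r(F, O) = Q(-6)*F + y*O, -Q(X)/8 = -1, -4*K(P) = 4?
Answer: 403373/270 ≈ 1494.0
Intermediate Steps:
K(P) = -1 (K(P) = -1/4*4 = -1)
Q(X) = 8 (Q(X) = -8*(-1) = 8)
s = 7/5 (s = 2/5 - (((0 + 1) + 0) + 3*(-2))/5 = 2/5 - ((1 + 0) - 6)/5 = 2/5 - (1 - 6)/5 = 2/5 - 1/5*(-5) = 2/5 + 1 = 7/5 ≈ 1.4000)
y = -1/54 ≈ -0.018519
r(F, O) = 8*F - O/54
1934 + r(-55, s) = 1934 + (8*(-55) - 1/54*7/5) = 1934 + (-440 - 7/270) = 1934 - 118807/270 = 403373/270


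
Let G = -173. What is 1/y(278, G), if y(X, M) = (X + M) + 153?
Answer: 1/258 ≈ 0.0038760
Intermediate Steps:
y(X, M) = 153 + M + X (y(X, M) = (M + X) + 153 = 153 + M + X)
1/y(278, G) = 1/(153 - 173 + 278) = 1/258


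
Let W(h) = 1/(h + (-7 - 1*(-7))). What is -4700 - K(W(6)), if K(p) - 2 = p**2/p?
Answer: -28213/6 ≈ -4702.2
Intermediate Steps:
W(h) = 1/h (W(h) = 1/(h + (-7 + 7)) = 1/(h + 0) = 1/h)
K(p) = 2 + p (K(p) = 2 + p**2/p = 2 + p)
-4700 - K(W(6)) = -4700 - (2 + 1/6) = -4700 - 1*13/6 = -4700 - 13/6 = -28213/6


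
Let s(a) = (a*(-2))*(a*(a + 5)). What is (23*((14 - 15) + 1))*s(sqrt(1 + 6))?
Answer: 0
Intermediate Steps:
s(a) = -2*a**2*(5 + a) (s(a) = (-2*a)*(a*(5 + a)) = -2*a**2*(5 + a))
(23*((14 - 15) + 1))*s(sqrt(1 + 6)) = (23*((14 - 15) + 1))*(2*(sqrt(1 + 6))**2*(-5 - sqrt(1 + 6))) = (23*(-1 + 1))*(2*(sqrt(7))**2*(-5 - sqrt(7))) = (23*0)*(2*7*(-5 - sqrt(7))) = 0*(-70 - 14*sqrt(7)) = 0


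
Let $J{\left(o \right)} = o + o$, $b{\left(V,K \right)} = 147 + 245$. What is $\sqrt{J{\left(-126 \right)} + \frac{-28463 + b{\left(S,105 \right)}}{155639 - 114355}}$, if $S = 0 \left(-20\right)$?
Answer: $\frac{3 i \sqrt{11962771791}}{20642} \approx 15.896 i$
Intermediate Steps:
$S = 0$
$b{\left(V,K \right)} = 392$
$J{\left(o \right)} = 2 o$
$\sqrt{J{\left(-126 \right)} + \frac{-28463 + b{\left(S,105 \right)}}{155639 - 114355}} = \sqrt{2 \left(-126\right) + \frac{-28463 + 392}{155639 - 114355}} = \sqrt{-252 - \frac{28071}{41284}} = \sqrt{- \frac{10431639}{41284}} = \frac{3 i \sqrt{11962771791}}{20642}$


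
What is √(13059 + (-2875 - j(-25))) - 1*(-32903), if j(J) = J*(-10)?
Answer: 32903 + √9934 ≈ 33003.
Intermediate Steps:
j(J) = -10*J
√(13059 + (-2875 - j(-25))) - 1*(-32903) = √(13059 + (-2875 - (-10)*(-25))) - 1*(-32903) = √(13059 + (-2875 - 1*250)) + 32903 = √(13059 + (-2875 - 250)) + 32903 = √(13059 - 3125) + 32903 = √9934 + 32903 = 32903 + √9934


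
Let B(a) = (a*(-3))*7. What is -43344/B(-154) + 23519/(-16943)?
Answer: -19296139/1304611 ≈ -14.791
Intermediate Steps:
B(a) = -21*a (B(a) = -3*a*7 = -21*a)
-43344/B(-154) + 23519/(-16943) = -43344/((-21*(-154))) + 23519/(-16943) = -43344/3234 + 23519*(-1/16943) = -43344*1/3234 - 23519/16943 = -1032/77 - 23519/16943 = -19296139/1304611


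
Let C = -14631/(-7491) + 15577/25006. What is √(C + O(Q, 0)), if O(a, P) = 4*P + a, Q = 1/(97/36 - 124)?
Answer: 5*√63115048044503181474/24788672854 ≈ 1.6024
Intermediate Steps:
Q = -36/4367 (Q = 1/(97*(1/36) - 124) = 1/(97/36 - 124) = 1/(-4367/36) = -36/4367 ≈ -0.0082437)
O(a, P) = a + 4*P
C = 160850031/62439982 (C = -14631*(-1/7491) + 15577*(1/25006) = 4877/2497 + 15577/25006 = 160850031/62439982 ≈ 2.5761)
√(C + O(Q, 0)) = √(160850031/62439982 + (-36/4367 + 4*0)) = √(160850031/62439982 + (-36/4367 + 0)) = √(160850031/62439982 - 36/4367) = √(63653113275/24788672854) = 5*√63115048044503181474/24788672854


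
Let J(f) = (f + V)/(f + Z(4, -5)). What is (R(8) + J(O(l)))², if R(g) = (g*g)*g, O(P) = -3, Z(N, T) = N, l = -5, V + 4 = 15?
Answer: 270400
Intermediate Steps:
V = 11 (V = -4 + 15 = 11)
J(f) = (11 + f)/(4 + f) (J(f) = (f + 11)/(f + 4) = (11 + f)/(4 + f))
R(g) = g³ (R(g) = g²*g = g³)
(R(8) + J(O(l)))² = (8³ + (11 - 3)/(4 - 3))² = (512 + 8/1)² = (512 + 1*8)² = (512 + 8)² = 520² = 270400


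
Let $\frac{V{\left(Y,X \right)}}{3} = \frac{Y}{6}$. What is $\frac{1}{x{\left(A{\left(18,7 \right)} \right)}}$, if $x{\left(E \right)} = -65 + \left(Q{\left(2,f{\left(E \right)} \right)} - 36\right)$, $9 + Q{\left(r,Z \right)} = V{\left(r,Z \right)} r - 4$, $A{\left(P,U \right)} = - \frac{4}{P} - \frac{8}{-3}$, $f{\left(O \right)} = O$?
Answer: $- \frac{1}{112} \approx -0.0089286$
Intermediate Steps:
$V{\left(Y,X \right)} = \frac{Y}{2}$ ($V{\left(Y,X \right)} = 3 \frac{Y}{6} = \frac{Y}{2}$)
$A{\left(P,U \right)} = \frac{8}{3} - \frac{4}{P}$ ($A{\left(P,U \right)} = - \frac{4}{P} - - \frac{8}{3} = - \frac{4}{P} + \frac{8}{3} = \frac{8}{3} - \frac{4}{P}$)
$Q{\left(r,Z \right)} = -13 + \frac{r^{2}}{2}$ ($Q{\left(r,Z \right)} = -9 + \left(\frac{r}{2} r - 4\right) = -9 + \left(\frac{r^{2}}{2} - 4\right) = -9 + \left(-4 + \frac{r^{2}}{2}\right) = -13 + \frac{r^{2}}{2}$)
$x{\left(E \right)} = -112$ ($x{\left(E \right)} = -65 - \left(49 - 2\right) = -65 + \left(\left(-13 + \frac{1}{2} \cdot 4\right) - 36\right) = -65 + \left(\left(-13 + 2\right) - 36\right) = -65 - 47 = -112$)
$\frac{1}{x{\left(A{\left(18,7 \right)} \right)}} = \frac{1}{-112} = - \frac{1}{112}$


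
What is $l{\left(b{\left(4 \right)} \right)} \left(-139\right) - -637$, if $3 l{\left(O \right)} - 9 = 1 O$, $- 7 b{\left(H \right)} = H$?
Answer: $\frac{5176}{21} \approx 246.48$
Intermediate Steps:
$b{\left(H \right)} = - \frac{H}{7}$
$l{\left(O \right)} = 3 + \frac{O}{3}$ ($l{\left(O \right)} = 3 + \frac{1 O}{3} = 3 + \frac{O}{3}$)
$l{\left(b{\left(4 \right)} \right)} \left(-139\right) - -637 = \left(3 + \frac{\left(- \frac{1}{7}\right) 4}{3}\right) \left(-139\right) - -637 = \left(3 + \frac{1}{3} \left(- \frac{4}{7}\right)\right) \left(-139\right) + 637 = \left(3 - \frac{4}{21}\right) \left(-139\right) + 637 = \frac{59}{21} \left(-139\right) + 637 = - \frac{8201}{21} + 637 = \frac{5176}{21}$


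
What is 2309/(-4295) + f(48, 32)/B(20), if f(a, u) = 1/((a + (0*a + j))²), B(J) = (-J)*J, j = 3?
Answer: -480457579/893703600 ≈ -0.53760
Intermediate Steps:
B(J) = -J²
f(a, u) = (3 + a)⁻² (f(a, u) = 1/((a + (0*a + 3))²) = 1/((a + (0 + 3))²) = 1/((a + 3)²) = 1/((3 + a)²) = (3 + a)⁻²)
2309/(-4295) + f(48, 32)/B(20) = 2309/(-4295) + 1/((3 + 48)²*((-1*20²))) = 2309*(-1/4295) + 1/(51²*((-1*400))) = -2309/4295 + (1/2601)/(-400) = -2309/4295 + (1/2601)*(-1/400) = -2309/4295 - 1/1040400 = -480457579/893703600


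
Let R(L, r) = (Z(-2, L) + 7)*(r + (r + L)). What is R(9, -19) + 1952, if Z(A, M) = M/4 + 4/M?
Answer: 60151/36 ≈ 1670.9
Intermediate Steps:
Z(A, M) = 4/M + M/4 (Z(A, M) = M*(¼) + 4/M = M/4 + 4/M = 4/M + M/4)
R(L, r) = (L + 2*r)*(7 + 4/L + L/4) (R(L, r) = ((4/L + L/4) + 7)*(r + (r + L)) = (7 + 4/L + L/4)*(r + (L + r)) = (7 + 4/L + L/4)*(L + 2*r) = (L + 2*r)*(7 + 4/L + L/4))
R(9, -19) + 1952 = (4 + 7*9 + 14*(-19) + (¼)*9² + (½)*9*(-19) + 8*(-19)/9) + 1952 = (4 + 63 - 266 + (¼)*81 - 171/2 + 8*(-19)*(⅑)) + 1952 = (4 + 63 - 266 + 81/4 - 171/2 - 152/9) + 1952 = -10121/36 + 1952 = 60151/36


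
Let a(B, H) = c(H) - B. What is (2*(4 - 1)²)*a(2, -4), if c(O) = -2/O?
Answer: -27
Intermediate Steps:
a(B, H) = -B - 2/H (a(B, H) = -2/H - B = -B - 2/H)
(2*(4 - 1)²)*a(2, -4) = (2*(4 - 1)²)*(-1*2 - 2/(-4)) = (2*3²)*(-2 - 2*(-¼)) = (2*9)*(-2 + ½) = 18*(-3/2) = -27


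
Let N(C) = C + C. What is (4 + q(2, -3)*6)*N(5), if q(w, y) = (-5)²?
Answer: 1540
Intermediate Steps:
N(C) = 2*C
q(w, y) = 25
(4 + q(2, -3)*6)*N(5) = (4 + 25*6)*(2*5) = (4 + 150)*10 = 154*10 = 1540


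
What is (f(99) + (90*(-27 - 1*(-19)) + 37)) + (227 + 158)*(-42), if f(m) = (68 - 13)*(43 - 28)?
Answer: -16028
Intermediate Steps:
f(m) = 825 (f(m) = 55*15 = 825)
(f(99) + (90*(-27 - 1*(-19)) + 37)) + (227 + 158)*(-42) = (825 + (90*(-27 - 1*(-19)) + 37)) + (227 + 158)*(-42) = (825 + (90*(-27 + 19) + 37)) + 385*(-42) = (825 + (90*(-8) + 37)) - 16170 = (825 + (-720 + 37)) - 16170 = (825 - 683) - 16170 = 142 - 16170 = -16028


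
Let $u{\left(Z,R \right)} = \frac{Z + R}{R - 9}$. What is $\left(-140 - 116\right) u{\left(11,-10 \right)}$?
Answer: $\frac{256}{19} \approx 13.474$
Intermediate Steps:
$u{\left(Z,R \right)} = \frac{R + Z}{-9 + R}$
$\left(-140 - 116\right) u{\left(11,-10 \right)} = \left(-140 - 116\right) \frac{-10 + 11}{-9 - 10} = - 256 \frac{1}{-19} \cdot 1 = - 256 \left(\left(- \frac{1}{19}\right) 1\right) = \left(-256\right) \left(- \frac{1}{19}\right) = \frac{256}{19}$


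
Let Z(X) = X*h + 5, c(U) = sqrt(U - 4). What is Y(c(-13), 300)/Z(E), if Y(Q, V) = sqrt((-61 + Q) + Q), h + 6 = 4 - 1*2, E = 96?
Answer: -sqrt(-61 + 2*I*sqrt(17))/379 ≈ -0.0013897 - 0.020654*I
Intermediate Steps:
h = -4 (h = -6 + (4 - 1*2) = -6 + (4 - 2) = -6 + 2 = -4)
c(U) = sqrt(-4 + U)
Y(Q, V) = sqrt(-61 + 2*Q)
Z(X) = 5 - 4*X (Z(X) = X*(-4) + 5 = -4*X + 5 = 5 - 4*X)
Y(c(-13), 300)/Z(E) = sqrt(-61 + 2*sqrt(-4 - 13))/(5 - 4*96) = sqrt(-61 + 2*sqrt(-17))/(5 - 384) = sqrt(-61 + 2*(I*sqrt(17)))/(-379) = sqrt(-61 + 2*I*sqrt(17))*(-1/379) = -sqrt(-61 + 2*I*sqrt(17))/379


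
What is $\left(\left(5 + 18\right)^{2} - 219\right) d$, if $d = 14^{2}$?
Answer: $60760$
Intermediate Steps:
$d = 196$
$\left(\left(5 + 18\right)^{2} - 219\right) d = \left(\left(5 + 18\right)^{2} - 219\right) 196 = \left(23^{2} - 219\right) 196 = \left(529 - 219\right) 196 = 310 \cdot 196 = 60760$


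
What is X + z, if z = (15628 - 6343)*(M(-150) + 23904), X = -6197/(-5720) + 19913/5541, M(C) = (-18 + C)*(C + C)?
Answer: 21866450114972737/31694520 ≈ 6.8991e+8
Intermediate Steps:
M(C) = 2*C*(-18 + C) (M(C) = (-18 + C)*(2*C) = 2*C*(-18 + C))
X = 148239937/31694520 (X = -6197*(-1/5720) + 19913*(1/5541) = 6197/5720 + 19913/5541 = 148239937/31694520 ≈ 4.6771)
z = 689912640 (z = (15628 - 6343)*(2*(-150)*(-18 - 150) + 23904) = 9285*(2*(-150)*(-168) + 23904) = 9285*(50400 + 23904) = 9285*74304 = 689912640)
X + z = 148239937/31694520 + 689912640 = 21866450114972737/31694520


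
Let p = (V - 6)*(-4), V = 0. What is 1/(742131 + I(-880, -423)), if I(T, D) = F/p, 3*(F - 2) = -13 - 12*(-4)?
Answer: 72/53433473 ≈ 1.3475e-6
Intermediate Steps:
F = 41/3 (F = 2 + (-13 - 12*(-4))/3 = 2 + (-13 + 48)/3 = 2 + (⅓)*35 = 2 + 35/3 = 41/3 ≈ 13.667)
p = 24 (p = (0 - 6)*(-4) = -6*(-4) = 24)
I(T, D) = 41/72 (I(T, D) = (41/3)/24 = (41/3)*(1/24) = 41/72)
1/(742131 + I(-880, -423)) = 1/(742131 + 41/72) = 1/(53433473/72) = 72/53433473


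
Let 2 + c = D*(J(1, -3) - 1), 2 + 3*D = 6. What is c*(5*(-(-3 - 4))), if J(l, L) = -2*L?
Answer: 490/3 ≈ 163.33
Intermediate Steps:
D = 4/3 (D = -⅔ + (⅓)*6 = -⅔ + 2 = 4/3 ≈ 1.3333)
c = 14/3 (c = -2 + 4*(-2*(-3) - 1)/3 = -2 + 4*(6 - 1)/3 = -2 + (4/3)*5 = -2 + 20/3 = 14/3 ≈ 4.6667)
c*(5*(-(-3 - 4))) = 14*(5*(-(-3 - 4)))/3 = 14*(5*(-1*(-7)))/3 = 14*(5*7)/3 = (14/3)*35 = 490/3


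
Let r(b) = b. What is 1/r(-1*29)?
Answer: -1/29 ≈ -0.034483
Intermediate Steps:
1/r(-1*29) = 1/(-1*29) = 1/(-29) = -1/29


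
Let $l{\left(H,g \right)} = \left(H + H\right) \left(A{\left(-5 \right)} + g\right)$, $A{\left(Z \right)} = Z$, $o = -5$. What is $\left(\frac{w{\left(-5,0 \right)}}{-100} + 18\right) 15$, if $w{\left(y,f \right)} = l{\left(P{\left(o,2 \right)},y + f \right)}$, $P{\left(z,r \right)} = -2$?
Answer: $264$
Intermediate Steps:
$l{\left(H,g \right)} = 2 H \left(-5 + g\right)$ ($l{\left(H,g \right)} = \left(H + H\right) \left(-5 + g\right) = 2 H \left(-5 + g\right)$)
$w{\left(y,f \right)} = 20 - 4 f - 4 y$ ($w{\left(y,f \right)} = 2 \left(-2\right) \left(-5 + \left(y + f\right)\right) = 2 \left(-2\right) \left(-5 + \left(f + y\right)\right) = 2 \left(-2\right) \left(-5 + f + y\right) = 20 - 4 f - 4 y$)
$\left(\frac{w{\left(-5,0 \right)}}{-100} + 18\right) 15 = \left(\frac{20 - 0 - -20}{-100} + 18\right) 15 = \left(\left(20 + 0 + 20\right) \left(- \frac{1}{100}\right) + 18\right) 15 = \left(40 \left(- \frac{1}{100}\right) + 18\right) 15 = \left(- \frac{2}{5} + 18\right) 15 = \frac{88}{5} \cdot 15 = 264$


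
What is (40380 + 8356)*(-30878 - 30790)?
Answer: -3005451648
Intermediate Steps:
(40380 + 8356)*(-30878 - 30790) = 48736*(-61668) = -3005451648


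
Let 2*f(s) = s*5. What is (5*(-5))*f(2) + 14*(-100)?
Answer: -1525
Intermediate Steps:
f(s) = 5*s/2 (f(s) = (s*5)/2 = (5*s)/2 = 5*s/2)
(5*(-5))*f(2) + 14*(-100) = (5*(-5))*((5/2)*2) + 14*(-100) = -25*5 - 1400 = -125 - 1400 = -1525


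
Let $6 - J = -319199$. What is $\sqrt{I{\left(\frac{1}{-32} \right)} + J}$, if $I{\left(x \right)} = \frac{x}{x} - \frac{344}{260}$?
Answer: $\frac{4 \sqrt{84289985}}{65} \approx 564.98$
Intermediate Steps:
$J = 319205$ ($J = 6 - -319199 = 6 + 319199 = 319205$)
$I{\left(x \right)} = - \frac{21}{65}$ ($I{\left(x \right)} = 1 - \frac{86}{65} = - \frac{21}{65}$)
$\sqrt{I{\left(\frac{1}{-32} \right)} + J} = \sqrt{- \frac{21}{65} + 319205} = \sqrt{\frac{20748304}{65}} = \frac{4 \sqrt{84289985}}{65}$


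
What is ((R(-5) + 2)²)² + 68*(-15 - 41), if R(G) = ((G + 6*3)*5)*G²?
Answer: 7007291938833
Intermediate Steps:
R(G) = G²*(90 + 5*G) (R(G) = ((G + 18)*5)*G² = ((18 + G)*5)*G² = (90 + 5*G)*G² = G²*(90 + 5*G))
((R(-5) + 2)²)² + 68*(-15 - 41) = ((5*(-5)²*(18 - 5) + 2)²)² + 68*(-15 - 41) = ((5*25*13 + 2)²)² + 68*(-56) = ((1625 + 2)²)² - 3808 = (1627²)² - 3808 = 2647129² - 3808 = 7007291942641 - 3808 = 7007291938833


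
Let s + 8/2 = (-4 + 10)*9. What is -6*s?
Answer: -300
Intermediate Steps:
s = 50 (s = -4 + (-4 + 10)*9 = -4 + 6*9 = -4 + 54 = 50)
-6*s = -6*50 = -300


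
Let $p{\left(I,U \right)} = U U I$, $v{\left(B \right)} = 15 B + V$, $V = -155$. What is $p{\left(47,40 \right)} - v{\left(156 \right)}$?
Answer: $73015$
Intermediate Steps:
$v{\left(B \right)} = -155 + 15 B$ ($v{\left(B \right)} = 15 B - 155 = -155 + 15 B$)
$p{\left(I,U \right)} = I U^{2}$ ($p{\left(I,U \right)} = U^{2} I = I U^{2}$)
$p{\left(47,40 \right)} - v{\left(156 \right)} = 47 \cdot 40^{2} - \left(-155 + 15 \cdot 156\right) = 47 \cdot 1600 - \left(-155 + 2340\right) = 75200 - 2185 = 73015$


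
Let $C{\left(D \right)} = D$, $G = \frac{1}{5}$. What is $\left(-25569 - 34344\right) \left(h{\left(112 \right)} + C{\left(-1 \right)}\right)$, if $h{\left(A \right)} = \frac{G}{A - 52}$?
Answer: $\frac{5971329}{100} \approx 59713.0$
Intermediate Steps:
$G = \frac{1}{5} \approx 0.2$
$h{\left(A \right)} = \frac{1}{5 \left(-52 + A\right)}$ ($h{\left(A \right)} = \frac{1}{5 \left(A - 52\right)} = \frac{1}{5 \left(-52 + A\right)}$)
$\left(-25569 - 34344\right) \left(h{\left(112 \right)} + C{\left(-1 \right)}\right) = \left(-25569 - 34344\right) \left(\frac{1}{5 \left(-52 + 112\right)} - 1\right) = - 59913 \left(\frac{1}{5 \cdot 60} - 1\right) = - 59913 \left(\frac{1}{5} \cdot \frac{1}{60} - 1\right) = - 59913 \left(\frac{1}{300} - 1\right) = \left(-59913\right) \left(- \frac{299}{300}\right) = \frac{5971329}{100}$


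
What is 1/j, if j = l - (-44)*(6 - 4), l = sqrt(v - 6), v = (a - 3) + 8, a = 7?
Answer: 44/3869 - sqrt(6)/7738 ≈ 0.011056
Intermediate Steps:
v = 12 (v = (7 - 3) + 8 = 4 + 8 = 12)
l = sqrt(6) (l = sqrt(12 - 6) = sqrt(6) ≈ 2.4495)
j = 88 + sqrt(6) (j = sqrt(6) - (-44)*(6 - 4) = sqrt(6) - (-44)*2 = sqrt(6) - 44*(-2) = sqrt(6) + 88 = 88 + sqrt(6) ≈ 90.449)
1/j = 1/(88 + sqrt(6))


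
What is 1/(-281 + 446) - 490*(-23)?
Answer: 1859551/165 ≈ 11270.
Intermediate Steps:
1/(-281 + 446) - 490*(-23) = 1/165 + 11270 = 1859551/165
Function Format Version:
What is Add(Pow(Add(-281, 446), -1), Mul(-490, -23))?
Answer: Rational(1859551, 165) ≈ 11270.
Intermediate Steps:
Add(Pow(Add(-281, 446), -1), Mul(-490, -23)) = Add(Pow(165, -1), 11270) = Add(Rational(1, 165), 11270) = Rational(1859551, 165)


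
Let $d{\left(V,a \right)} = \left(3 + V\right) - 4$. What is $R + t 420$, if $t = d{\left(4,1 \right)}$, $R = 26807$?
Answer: $28067$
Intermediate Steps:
$d{\left(V,a \right)} = -1 + V$
$t = 3$ ($t = -1 + 4 = 3$)
$R + t 420 = 26807 + 3 \cdot 420 = 26807 + 1260 = 28067$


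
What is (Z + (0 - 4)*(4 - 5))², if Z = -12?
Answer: 64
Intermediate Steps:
(Z + (0 - 4)*(4 - 5))² = (-12 + (0 - 4)*(4 - 5))² = (-12 - 4*(-1))² = (-12 + 4)² = (-8)² = 64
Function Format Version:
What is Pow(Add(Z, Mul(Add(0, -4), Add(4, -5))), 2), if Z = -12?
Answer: 64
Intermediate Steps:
Pow(Add(Z, Mul(Add(0, -4), Add(4, -5))), 2) = Pow(Add(-12, Mul(Add(0, -4), Add(4, -5))), 2) = Pow(Add(-12, Mul(-4, -1)), 2) = Pow(Add(-12, 4), 2) = Pow(-8, 2) = 64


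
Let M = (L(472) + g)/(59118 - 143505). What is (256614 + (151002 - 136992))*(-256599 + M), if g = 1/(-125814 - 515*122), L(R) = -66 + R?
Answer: -92120985411038125320/1326591769 ≈ -6.9442e+10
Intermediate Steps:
g = -1/188644 (g = 1/(-125814 - 62830) = 1/(-188644) = -1/188644 ≈ -5.3010e-6)
M = -25529821/5306367076 (M = ((-66 + 472) - 1/188644)/(59118 - 143505) = (406 - 1/188644)/(-84387) = (76589463/188644)*(-1/84387) = -25529821/5306367076 ≈ -0.0048112)
(256614 + (151002 - 136992))*(-256599 + M) = (256614 + (151002 - 136992))*(-256599 - 25529821/5306367076) = (256614 + 14010)*(-1361608510864345/5306367076) = 270624*(-1361608510864345/5306367076) = -92120985411038125320/1326591769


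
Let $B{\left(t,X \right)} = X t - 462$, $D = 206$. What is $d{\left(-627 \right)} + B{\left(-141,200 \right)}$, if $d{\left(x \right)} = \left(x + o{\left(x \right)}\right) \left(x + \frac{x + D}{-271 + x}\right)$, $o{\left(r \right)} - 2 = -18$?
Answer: $\frac{336029399}{898} \approx 3.742 \cdot 10^{5}$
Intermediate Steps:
$o{\left(r \right)} = -16$ ($o{\left(r \right)} = 2 - 18 = -16$)
$d{\left(x \right)} = \left(-16 + x\right) \left(x + \frac{206 + x}{-271 + x}\right)$ ($d{\left(x \right)} = \left(x - 16\right) \left(x + \frac{x + 206}{-271 + x}\right) = \left(-16 + x\right) \left(x + \frac{206 + x}{-271 + x}\right)$)
$B{\left(t,X \right)} = -462 + X t$
$d{\left(-627 \right)} + B{\left(-141,200 \right)} = \frac{-3296 + \left(-627\right)^{3} - 286 \left(-627\right)^{2} + 4526 \left(-627\right)}{-271 - 627} + \left(-462 + 200 \left(-141\right)\right) = \frac{-3296 - 246491883 - 112434894 - 2837802}{-898} - 28662 = - \frac{-3296 - 246491883 - 112434894 - 2837802}{898} - 28662 = \left(- \frac{1}{898}\right) \left(-361767875\right) - 28662 = \frac{361767875}{898} - 28662 = \frac{336029399}{898}$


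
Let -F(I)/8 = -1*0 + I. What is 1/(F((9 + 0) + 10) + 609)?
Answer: 1/457 ≈ 0.0021882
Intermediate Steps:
F(I) = -8*I (F(I) = -8*(-1*0 + I) = -8*(0 + I) = -8*I)
1/(F((9 + 0) + 10) + 609) = 1/(-8*((9 + 0) + 10) + 609) = 1/(-8*(9 + 10) + 609) = 1/(-8*19 + 609) = 1/(-152 + 609) = 1/457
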